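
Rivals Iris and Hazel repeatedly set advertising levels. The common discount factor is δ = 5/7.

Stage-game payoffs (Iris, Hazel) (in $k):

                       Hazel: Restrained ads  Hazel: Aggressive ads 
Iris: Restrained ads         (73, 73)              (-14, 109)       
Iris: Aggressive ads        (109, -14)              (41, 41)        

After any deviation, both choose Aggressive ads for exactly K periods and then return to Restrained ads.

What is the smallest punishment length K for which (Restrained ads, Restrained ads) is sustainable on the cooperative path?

2

No profitable deviation requires (73−41)(δ+…+δ^K) ≥ 109−73, i.e. δ+…+δ^K ≥ 9/8 ≈ 1.1250.
With δ = 5/7, the partial sums are K=1: 0.7143, K=2: 1.2245.
K = 2 is the first length at which the sum reaches 1.1250.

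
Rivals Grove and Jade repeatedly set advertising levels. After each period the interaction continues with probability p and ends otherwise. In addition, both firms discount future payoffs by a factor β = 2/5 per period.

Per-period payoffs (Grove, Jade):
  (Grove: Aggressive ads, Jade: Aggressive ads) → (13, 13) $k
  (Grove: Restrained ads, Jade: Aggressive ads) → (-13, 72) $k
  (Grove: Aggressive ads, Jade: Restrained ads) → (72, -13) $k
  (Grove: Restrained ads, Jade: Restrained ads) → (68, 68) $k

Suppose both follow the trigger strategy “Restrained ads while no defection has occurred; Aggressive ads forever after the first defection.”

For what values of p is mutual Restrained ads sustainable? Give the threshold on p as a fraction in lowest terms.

Expected continuation weight on next period's payoff is β·p = 2/5·p, which plays the role of the discount factor.
Cooperation requires 2/5·p ≥ (72−68)/(72−13) = 4/59, hence p ≥ 10/59.

10/59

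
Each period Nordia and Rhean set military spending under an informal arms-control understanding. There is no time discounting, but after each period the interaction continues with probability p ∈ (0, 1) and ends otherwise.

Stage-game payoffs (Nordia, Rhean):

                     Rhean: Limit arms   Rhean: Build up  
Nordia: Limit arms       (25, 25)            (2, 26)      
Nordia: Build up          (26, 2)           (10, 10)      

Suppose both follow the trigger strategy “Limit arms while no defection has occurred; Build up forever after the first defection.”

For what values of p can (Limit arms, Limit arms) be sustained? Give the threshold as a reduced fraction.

Expected cooperation value is 25 + p·25 + p²·25 + … = 25/(1−p); deviation gives 26 + p·10/(1−p).
25 ≥ 26(1−p) + 10p ⇒ 16p ≥ 1 ⇒ p ≥ 1/16.

1/16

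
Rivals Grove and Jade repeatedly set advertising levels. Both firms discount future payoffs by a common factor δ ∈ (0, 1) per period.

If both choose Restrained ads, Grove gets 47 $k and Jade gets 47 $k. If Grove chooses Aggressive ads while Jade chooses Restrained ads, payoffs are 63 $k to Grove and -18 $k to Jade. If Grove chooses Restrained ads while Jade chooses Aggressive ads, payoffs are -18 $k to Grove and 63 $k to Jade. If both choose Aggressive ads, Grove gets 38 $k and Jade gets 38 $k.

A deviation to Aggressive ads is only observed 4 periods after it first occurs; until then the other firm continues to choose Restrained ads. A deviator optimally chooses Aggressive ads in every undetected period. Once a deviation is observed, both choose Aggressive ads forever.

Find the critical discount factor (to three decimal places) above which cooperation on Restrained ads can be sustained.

0.894

The best deviation is to choose Aggressive ads for all 4 undetected periods, earning 63 each, then 38 forever once detected.
Deviation value: 63(1−δ^4)/(1−δ) + 38δ^4/(1−δ); cooperation value: 47/(1−δ).
IC: 47 ≥ 63(1−δ^4) + 38δ^4 = 63 − 25δ^4.
So δ^4 ≥ 16/25, giving δ ≥ (16/25)^(1/4) ≈ 0.894.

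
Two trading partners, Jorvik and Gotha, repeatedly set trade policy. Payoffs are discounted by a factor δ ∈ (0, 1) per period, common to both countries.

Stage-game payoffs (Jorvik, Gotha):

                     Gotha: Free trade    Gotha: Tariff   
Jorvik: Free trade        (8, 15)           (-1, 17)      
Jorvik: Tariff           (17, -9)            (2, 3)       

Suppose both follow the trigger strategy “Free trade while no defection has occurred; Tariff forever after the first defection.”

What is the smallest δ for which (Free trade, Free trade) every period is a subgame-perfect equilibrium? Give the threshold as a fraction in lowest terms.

Jorvik: cooperation gives 8 each period; deviation gives 17 once then 2 forever.
  8/(1−δ) ≥ 17 + 2δ/(1−δ) ⇒ δ ≥ 9/15 = 3/5.
Gotha: cooperation gives 15 each period; deviation gives 17 once then 3 forever.
  δ ≥ 2/14 = 1/7.
Both must hold, so the binding constraint is Jorvik's: δ ≥ 3/5.

3/5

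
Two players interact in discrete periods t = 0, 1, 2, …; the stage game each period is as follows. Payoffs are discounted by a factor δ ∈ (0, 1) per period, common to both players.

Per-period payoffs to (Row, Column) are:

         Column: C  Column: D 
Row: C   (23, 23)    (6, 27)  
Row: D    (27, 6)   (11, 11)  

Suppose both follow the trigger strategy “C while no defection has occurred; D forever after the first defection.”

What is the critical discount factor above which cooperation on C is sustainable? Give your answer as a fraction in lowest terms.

Cooperation forever yields 23 each period: 23/(1−δ).
Deviating yields 27 once, then 11 forever: 27 + 11δ/(1−δ).
No profitable deviation requires 23/(1−δ) ≥ 27 + 11δ/(1−δ).
Multiplying by (1−δ): 23 ≥ 27(1−δ) + 11δ = 27 − 16δ.
So 16δ ≥ 4, i.e. δ ≥ 4/16 = 1/4.

1/4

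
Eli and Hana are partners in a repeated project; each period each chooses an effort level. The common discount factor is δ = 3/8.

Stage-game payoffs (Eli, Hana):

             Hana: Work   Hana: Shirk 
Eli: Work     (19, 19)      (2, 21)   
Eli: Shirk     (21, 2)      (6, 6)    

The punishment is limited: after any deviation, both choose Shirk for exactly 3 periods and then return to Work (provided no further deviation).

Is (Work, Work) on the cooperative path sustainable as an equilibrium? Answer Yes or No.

IC: δ+…+δ^3 ≥ (21−19)/(19−6) = 2/13.
At δ = 3/8: partial sum = 0.5684 ≥ 0.1538. Cooperation sustainable.

Yes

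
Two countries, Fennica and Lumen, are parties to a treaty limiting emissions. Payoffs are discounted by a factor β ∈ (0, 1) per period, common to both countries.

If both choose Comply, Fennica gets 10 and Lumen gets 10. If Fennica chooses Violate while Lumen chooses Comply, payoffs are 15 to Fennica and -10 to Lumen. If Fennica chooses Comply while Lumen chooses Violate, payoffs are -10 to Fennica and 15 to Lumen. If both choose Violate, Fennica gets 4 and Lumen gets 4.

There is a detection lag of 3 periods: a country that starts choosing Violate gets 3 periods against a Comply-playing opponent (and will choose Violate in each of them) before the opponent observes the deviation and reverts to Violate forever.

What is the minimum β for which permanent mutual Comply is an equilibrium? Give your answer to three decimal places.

Deviating for the 3 undetected periods gains 15−10 = 5 per period over cooperation, then loses 10−4 = 6 per period forever once punishment starts.
Gain: 5(1 + β + … + β^2); loss: 6·β^3/(1−β).
No profitable deviation ⇔ 5(1−β^3) ≤ 6·β^3, i.e. β^3 ≥ 5/(5+6) = 5/11.
Hence β ≥ (5/11)^(1/3) ≈ 0.769.

0.769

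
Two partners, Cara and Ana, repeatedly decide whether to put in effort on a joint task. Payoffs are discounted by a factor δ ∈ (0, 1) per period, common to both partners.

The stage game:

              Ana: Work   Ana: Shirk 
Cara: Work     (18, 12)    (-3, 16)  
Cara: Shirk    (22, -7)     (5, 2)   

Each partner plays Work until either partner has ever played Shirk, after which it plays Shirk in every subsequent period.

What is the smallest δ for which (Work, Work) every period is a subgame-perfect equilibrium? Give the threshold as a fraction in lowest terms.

For Cara: deviation gain 22−18 = 4, per-period punishment loss 18−5 = 13. IC gives δ ≥ 4/17.
For Ana: gain 4, loss 10 per period, so δ ≥ 4/14 = 2/7.
The tighter constraint is Ana's, so cooperation needs δ ≥ 2/7.

2/7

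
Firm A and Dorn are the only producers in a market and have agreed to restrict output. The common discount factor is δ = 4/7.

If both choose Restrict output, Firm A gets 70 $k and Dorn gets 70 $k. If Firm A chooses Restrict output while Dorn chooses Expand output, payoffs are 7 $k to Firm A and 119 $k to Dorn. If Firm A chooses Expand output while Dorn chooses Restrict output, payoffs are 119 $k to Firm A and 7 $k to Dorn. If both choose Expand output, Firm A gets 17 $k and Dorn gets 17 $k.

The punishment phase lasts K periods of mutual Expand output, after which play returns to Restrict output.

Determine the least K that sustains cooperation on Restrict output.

3

Need Σ_{k=1}^{K} δ^k ≥ (119−70)/(70−17) = 0.9245 at δ = 4/7.
At K = 2 the sum is 0.8980 < 0.9245; at K = 3 it is 1.0845 ≥ 0.9245.
So the minimum punishment length is K = 3.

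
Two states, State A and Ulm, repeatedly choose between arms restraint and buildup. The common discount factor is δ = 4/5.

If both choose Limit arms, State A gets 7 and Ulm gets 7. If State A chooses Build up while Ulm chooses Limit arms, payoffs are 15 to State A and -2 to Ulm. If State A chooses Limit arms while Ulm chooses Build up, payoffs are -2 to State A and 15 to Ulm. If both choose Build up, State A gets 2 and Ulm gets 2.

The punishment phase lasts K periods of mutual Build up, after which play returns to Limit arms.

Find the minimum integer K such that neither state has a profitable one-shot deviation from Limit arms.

No profitable deviation requires (7−2)(δ+…+δ^K) ≥ 15−7, i.e. δ+…+δ^K ≥ 8/5 ≈ 1.6000.
With δ = 4/5, the partial sums are K=1: 0.8000, K=2: 1.4400, K=3: 1.9520.
K = 3 is the first length at which the sum reaches 1.6000.

3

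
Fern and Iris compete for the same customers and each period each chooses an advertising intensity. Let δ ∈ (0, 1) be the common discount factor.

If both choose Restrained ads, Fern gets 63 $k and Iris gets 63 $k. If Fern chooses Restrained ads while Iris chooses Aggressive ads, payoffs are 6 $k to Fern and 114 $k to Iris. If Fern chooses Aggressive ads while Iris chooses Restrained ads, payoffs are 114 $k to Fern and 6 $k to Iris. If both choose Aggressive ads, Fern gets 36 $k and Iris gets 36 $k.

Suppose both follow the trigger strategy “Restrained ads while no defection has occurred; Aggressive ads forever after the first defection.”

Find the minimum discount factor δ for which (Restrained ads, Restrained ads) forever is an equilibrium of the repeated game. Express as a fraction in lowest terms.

17/26

Cooperation forever yields 63 each period: 63/(1−δ).
Deviating yields 114 once, then 36 forever: 114 + 36δ/(1−δ).
No profitable deviation requires 63/(1−δ) ≥ 114 + 36δ/(1−δ).
Multiplying by (1−δ): 63 ≥ 114(1−δ) + 36δ = 114 − 78δ.
So 78δ ≥ 51, i.e. δ ≥ 51/78 = 17/26.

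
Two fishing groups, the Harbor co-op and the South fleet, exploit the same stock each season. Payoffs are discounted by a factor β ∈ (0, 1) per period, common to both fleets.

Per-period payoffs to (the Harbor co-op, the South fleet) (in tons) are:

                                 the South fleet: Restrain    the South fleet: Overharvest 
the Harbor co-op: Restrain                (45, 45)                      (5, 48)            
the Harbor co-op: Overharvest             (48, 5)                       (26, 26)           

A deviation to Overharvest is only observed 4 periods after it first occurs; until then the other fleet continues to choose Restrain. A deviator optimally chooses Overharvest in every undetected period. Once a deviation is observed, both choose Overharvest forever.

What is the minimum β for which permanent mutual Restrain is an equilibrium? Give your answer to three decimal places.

0.608

Deviating for the 4 undetected periods gains 48−45 = 3 per period over cooperation, then loses 45−26 = 19 per period forever once punishment starts.
Gain: 3(1 + β + … + β^3); loss: 19·β^4/(1−β).
No profitable deviation ⇔ 3(1−β^4) ≤ 19·β^4, i.e. β^4 ≥ 3/(3+19) = 3/22.
Hence β ≥ (3/22)^(1/4) ≈ 0.608.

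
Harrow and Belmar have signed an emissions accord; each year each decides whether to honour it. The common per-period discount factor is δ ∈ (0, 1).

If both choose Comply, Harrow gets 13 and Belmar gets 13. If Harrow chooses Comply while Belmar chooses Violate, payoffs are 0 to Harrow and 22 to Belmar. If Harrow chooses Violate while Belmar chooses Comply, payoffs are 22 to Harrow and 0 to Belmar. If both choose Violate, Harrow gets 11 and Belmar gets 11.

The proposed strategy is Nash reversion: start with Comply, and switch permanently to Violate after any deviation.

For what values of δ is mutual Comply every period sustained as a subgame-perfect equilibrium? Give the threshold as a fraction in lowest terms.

9/11

Cooperation forever yields 13 each period: 13/(1−δ).
Deviating yields 22 once, then 11 forever: 22 + 11δ/(1−δ).
No profitable deviation requires 13/(1−δ) ≥ 22 + 11δ/(1−δ).
Multiplying by (1−δ): 13 ≥ 22(1−δ) + 11δ = 22 − 11δ.
So 11δ ≥ 9, i.e. δ ≥ 9/11.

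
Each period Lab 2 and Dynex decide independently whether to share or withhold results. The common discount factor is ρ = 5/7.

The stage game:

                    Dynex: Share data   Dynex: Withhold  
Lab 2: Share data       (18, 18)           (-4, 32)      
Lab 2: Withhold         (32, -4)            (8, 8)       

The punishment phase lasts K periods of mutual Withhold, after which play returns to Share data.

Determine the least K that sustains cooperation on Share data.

3

No profitable deviation requires (18−8)(ρ+…+ρ^K) ≥ 32−18, i.e. ρ+…+ρ^K ≥ 7/5 ≈ 1.4000.
With ρ = 5/7, the partial sums are K=1: 0.7143, K=2: 1.2245, K=3: 1.5889.
K = 3 is the first length at which the sum reaches 1.4000.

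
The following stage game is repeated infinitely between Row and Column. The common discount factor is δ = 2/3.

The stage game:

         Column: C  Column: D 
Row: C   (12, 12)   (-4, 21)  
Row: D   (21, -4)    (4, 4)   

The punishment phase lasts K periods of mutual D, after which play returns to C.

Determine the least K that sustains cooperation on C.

No profitable deviation requires (12−4)(δ+…+δ^K) ≥ 21−12, i.e. δ+…+δ^K ≥ 9/8 ≈ 1.1250.
With δ = 2/3, the partial sums are K=1: 0.6667, K=2: 1.1111, K=3: 1.4074.
K = 3 is the first length at which the sum reaches 1.1250.

3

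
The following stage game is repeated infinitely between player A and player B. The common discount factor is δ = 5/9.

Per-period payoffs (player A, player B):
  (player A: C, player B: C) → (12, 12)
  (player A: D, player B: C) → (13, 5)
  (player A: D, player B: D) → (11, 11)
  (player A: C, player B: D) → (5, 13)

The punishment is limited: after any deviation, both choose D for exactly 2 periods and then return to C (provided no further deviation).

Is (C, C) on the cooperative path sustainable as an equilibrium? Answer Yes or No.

No

A one-shot deviation gives 13 now, then 11 for 2 periods, then back to 12.
Gain from deviating: (13−12) today; loss: (12−11) in each of the next 2 periods.
No-deviation condition: (12−11)(δ+…+δ^2) ≥ 13−12, i.e. δ+…+δ^2 ≥ 1.
At δ = 5/9: δ+…+δ^2 = 0.8642 < 1.0000.
So cooperation is not sustainable.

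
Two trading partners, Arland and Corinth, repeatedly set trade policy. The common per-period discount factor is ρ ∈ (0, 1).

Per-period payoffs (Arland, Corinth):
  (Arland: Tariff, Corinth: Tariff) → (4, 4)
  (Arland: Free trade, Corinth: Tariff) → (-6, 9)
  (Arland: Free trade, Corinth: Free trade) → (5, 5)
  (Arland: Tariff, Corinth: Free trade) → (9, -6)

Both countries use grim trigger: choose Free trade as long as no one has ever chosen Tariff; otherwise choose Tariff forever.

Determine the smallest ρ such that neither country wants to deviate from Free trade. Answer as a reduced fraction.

One-period gain from deviating is 9 − 5 = 4. The loss is 5 − 4 = 1 in every subsequent period, with present value 1·ρ/(1−ρ).
Deviation is unprofitable when 1·ρ/(1−ρ) ≥ 4, i.e. ρ/(1−ρ) ≥ 4.
Equivalently ρ ≥ 4/(4+1) = 4/5.

4/5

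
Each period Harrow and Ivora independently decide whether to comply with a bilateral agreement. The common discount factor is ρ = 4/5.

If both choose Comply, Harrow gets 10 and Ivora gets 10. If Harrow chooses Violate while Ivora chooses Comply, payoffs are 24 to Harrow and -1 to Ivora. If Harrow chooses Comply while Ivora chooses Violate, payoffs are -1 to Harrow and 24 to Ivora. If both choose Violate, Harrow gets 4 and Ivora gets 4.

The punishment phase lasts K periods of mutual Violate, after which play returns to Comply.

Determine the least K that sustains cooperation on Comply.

4

Need Σ_{k=1}^{K} ρ^k ≥ (24−10)/(10−4) = 2.3333 at ρ = 4/5.
At K = 3 the sum is 1.9520 < 2.3333; at K = 4 it is 2.3616 ≥ 2.3333.
So the minimum punishment length is K = 4.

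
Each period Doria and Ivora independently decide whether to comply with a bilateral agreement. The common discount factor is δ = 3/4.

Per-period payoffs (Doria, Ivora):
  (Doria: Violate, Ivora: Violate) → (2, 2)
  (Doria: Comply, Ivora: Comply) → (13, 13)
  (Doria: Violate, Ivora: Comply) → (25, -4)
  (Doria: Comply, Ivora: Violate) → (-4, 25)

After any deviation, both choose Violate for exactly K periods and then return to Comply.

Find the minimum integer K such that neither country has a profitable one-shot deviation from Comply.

2

IC: δ(1−δ^K)/(1−δ) ≥ (25−13)/(13−2) = 12/11.
With δ = 3/4: need 1 − δ^K ≥ 12/11·(1−3/4)/(3/4), i.e. δ^K ≤ 0.6364.
Since (3/4)^1 = 0.7500 and (3/4)^2 = 0.5625, the smallest such K is 2.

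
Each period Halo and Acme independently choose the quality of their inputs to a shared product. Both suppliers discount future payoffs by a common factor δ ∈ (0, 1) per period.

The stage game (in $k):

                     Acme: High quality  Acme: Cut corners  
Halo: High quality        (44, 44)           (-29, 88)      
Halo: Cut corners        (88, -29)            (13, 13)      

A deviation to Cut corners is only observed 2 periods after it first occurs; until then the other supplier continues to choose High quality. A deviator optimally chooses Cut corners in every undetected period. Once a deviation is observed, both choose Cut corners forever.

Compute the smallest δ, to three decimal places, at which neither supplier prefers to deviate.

0.766

A deviator earns 88 for 2 periods, then 13 forever; cooperating earns 44 forever. Multiplying the IC by (1−δ):
44 ≥ 88(1−δ^2) + 13δ^2, so 75·δ^2 ≥ 44 and δ^2 ≥ 44/75.
δ ≥ (44/75)^(1/2) ≈ 0.766.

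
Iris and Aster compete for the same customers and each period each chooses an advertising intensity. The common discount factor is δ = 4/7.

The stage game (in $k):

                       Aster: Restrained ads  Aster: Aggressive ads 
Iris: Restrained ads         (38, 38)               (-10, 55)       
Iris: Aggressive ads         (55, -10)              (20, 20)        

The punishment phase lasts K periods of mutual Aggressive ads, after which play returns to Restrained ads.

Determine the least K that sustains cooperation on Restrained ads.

3

Need Σ_{k=1}^{K} δ^k ≥ (55−38)/(38−20) = 0.9444 at δ = 4/7.
At K = 2 the sum is 0.8980 < 0.9444; at K = 3 it is 1.0845 ≥ 0.9444.
So the minimum punishment length is K = 3.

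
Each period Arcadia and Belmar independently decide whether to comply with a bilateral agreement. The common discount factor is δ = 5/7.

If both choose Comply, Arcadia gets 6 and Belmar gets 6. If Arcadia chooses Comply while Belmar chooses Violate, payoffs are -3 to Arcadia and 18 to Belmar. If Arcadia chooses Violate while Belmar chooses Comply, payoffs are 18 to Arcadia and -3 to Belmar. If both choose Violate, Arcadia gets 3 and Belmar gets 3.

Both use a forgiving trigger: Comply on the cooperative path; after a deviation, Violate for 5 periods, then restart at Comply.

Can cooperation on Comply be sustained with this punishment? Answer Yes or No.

A one-shot deviation gives 18 now, then 3 for 5 periods, then back to 6.
Gain from deviating: (18−6) today; loss: (6−3) in each of the next 5 periods.
No-deviation condition: (6−3)(δ+…+δ^5) ≥ 18−6, i.e. δ+…+δ^5 ≥ 4.
At δ = 5/7: δ+…+δ^5 = 2.0352 < 4.0000.
So cooperation is not sustainable.

No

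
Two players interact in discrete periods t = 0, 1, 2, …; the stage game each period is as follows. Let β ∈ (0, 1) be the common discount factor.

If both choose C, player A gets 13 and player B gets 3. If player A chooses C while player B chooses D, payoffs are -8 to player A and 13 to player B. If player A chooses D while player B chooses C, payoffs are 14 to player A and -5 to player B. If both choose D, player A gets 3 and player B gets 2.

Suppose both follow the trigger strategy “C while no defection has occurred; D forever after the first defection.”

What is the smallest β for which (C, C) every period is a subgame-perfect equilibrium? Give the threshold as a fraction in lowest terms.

player A: cooperation gives 13 each period; deviation gives 14 once then 3 forever.
  13/(1−β) ≥ 14 + 3β/(1−β) ⇒ β ≥ 1/11.
player B: cooperation gives 3 each period; deviation gives 13 once then 2 forever.
  β ≥ 10/11.
Both must hold, so the binding constraint is player B's: β ≥ 10/11.

10/11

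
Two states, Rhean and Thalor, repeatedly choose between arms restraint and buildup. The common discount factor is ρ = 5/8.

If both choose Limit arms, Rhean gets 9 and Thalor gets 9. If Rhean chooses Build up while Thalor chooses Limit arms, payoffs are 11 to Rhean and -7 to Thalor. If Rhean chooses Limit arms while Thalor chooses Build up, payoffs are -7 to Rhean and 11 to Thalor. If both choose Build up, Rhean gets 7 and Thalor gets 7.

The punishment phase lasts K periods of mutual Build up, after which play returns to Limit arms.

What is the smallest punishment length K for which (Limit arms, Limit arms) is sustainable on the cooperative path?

2

Need Σ_{k=1}^{K} ρ^k ≥ (11−9)/(9−7) = 1.0000 at ρ = 5/8.
At K = 1 the sum is 0.6250 < 1.0000; at K = 2 it is 1.0156 ≥ 1.0000.
So the minimum punishment length is K = 2.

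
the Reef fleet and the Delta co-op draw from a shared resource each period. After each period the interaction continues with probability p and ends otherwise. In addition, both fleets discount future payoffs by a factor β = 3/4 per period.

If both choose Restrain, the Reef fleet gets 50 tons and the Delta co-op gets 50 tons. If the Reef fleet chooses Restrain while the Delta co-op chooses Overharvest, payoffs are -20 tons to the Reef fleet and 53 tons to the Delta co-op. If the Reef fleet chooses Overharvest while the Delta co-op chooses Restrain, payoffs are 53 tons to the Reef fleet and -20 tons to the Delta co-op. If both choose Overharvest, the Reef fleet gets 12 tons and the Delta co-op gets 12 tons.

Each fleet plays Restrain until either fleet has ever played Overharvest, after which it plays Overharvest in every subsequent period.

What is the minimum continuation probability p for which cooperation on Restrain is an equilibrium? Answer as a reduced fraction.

4/41

Expected continuation weight on next period's payoff is β·p = 3/4·p, which plays the role of the discount factor.
Cooperation requires 3/4·p ≥ (53−50)/(53−12) = 3/41, hence p ≥ 4/41.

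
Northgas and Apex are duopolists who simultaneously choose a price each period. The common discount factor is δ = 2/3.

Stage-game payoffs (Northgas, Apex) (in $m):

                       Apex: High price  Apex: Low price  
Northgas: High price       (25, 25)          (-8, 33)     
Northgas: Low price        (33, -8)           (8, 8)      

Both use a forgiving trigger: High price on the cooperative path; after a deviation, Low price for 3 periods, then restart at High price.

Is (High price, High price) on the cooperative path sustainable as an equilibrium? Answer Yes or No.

IC: δ+…+δ^3 ≥ (33−25)/(25−8) = 8/17.
At δ = 2/3: partial sum = 1.4074 ≥ 0.4706. Cooperation sustainable.

Yes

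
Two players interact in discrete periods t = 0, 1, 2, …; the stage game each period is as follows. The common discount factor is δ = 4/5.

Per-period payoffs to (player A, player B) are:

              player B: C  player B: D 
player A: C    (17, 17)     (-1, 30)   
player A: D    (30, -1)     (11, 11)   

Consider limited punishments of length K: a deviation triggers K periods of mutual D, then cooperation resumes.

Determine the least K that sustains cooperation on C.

4

No profitable deviation requires (17−11)(δ+…+δ^K) ≥ 30−17, i.e. δ+…+δ^K ≥ 13/6 ≈ 2.1667.
With δ = 4/5, the partial sums are K=1: 0.8000, K=2: 1.4400, K=3: 1.9520, K=4: 2.3616.
K = 4 is the first length at which the sum reaches 2.1667.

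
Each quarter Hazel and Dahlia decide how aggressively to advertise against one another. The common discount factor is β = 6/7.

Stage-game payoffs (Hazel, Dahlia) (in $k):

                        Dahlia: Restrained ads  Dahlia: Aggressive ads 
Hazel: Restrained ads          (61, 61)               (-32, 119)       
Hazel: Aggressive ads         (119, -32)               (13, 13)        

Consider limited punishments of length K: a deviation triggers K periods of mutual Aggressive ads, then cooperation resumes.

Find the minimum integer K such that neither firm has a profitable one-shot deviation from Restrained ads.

No profitable deviation requires (61−13)(β+…+β^K) ≥ 119−61, i.e. β+…+β^K ≥ 29/24 ≈ 1.2083.
With β = 6/7, the partial sums are K=1: 0.8571, K=2: 1.5918.
K = 2 is the first length at which the sum reaches 1.2083.

2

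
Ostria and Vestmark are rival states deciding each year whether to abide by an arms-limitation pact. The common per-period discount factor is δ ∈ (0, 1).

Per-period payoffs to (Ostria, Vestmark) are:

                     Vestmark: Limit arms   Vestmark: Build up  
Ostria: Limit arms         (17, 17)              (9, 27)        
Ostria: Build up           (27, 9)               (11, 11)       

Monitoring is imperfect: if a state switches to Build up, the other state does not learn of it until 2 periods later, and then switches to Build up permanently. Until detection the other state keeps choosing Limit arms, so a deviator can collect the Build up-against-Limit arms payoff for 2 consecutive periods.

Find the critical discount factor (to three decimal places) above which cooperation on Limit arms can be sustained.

Deviating for the 2 undetected periods gains 27−17 = 10 per period over cooperation, then loses 17−11 = 6 per period forever once punishment starts.
Gain: 10(1 + δ + … + δ^1); loss: 6·δ^2/(1−δ).
No profitable deviation ⇔ 10(1−δ^2) ≤ 6·δ^2, i.e. δ^2 ≥ 10/(10+6) = 5/8.
Hence δ ≥ (5/8)^(1/2) ≈ 0.791.

0.791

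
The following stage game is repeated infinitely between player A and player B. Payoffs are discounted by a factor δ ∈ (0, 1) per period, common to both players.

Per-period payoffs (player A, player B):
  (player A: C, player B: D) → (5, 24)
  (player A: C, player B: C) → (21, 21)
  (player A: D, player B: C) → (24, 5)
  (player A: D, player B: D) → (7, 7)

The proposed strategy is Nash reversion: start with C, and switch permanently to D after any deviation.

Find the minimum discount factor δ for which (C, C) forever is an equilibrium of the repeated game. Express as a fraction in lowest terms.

3/17

Under grim trigger the critical discount factor is (T−C)/(T−P) with T = 24, C = 21, P = 7.
δ* = (24−21)/(24−7) = 3/17.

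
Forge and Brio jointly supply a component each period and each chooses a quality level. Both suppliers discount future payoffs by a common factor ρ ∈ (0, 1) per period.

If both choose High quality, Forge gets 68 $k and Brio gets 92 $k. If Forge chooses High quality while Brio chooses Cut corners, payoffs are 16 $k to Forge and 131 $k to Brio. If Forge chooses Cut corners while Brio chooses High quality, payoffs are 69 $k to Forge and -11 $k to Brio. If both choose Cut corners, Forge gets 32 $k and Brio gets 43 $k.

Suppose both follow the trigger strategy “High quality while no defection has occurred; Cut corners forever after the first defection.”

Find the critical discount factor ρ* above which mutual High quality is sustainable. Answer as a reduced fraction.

For Forge: deviation gain 69−68 = 1, per-period punishment loss 68−32 = 36. IC gives ρ ≥ 1/37.
For Brio: gain 39, loss 49 per period, so ρ ≥ 39/88.
The tighter constraint is Brio's, so cooperation needs ρ ≥ 39/88.

39/88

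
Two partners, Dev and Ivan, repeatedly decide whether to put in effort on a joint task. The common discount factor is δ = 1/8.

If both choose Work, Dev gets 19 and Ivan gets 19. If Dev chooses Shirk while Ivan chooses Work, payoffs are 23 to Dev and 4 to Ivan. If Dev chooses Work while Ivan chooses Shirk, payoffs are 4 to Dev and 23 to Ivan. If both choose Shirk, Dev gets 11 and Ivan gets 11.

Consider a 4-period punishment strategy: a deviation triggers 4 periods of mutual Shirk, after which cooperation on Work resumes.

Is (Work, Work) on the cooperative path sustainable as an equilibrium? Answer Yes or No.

No

A one-shot deviation gives 23 now, then 11 for 4 periods, then back to 19.
Gain from deviating: (23−19) today; loss: (19−11) in each of the next 4 periods.
No-deviation condition: (19−11)(δ+…+δ^4) ≥ 23−19, i.e. δ+…+δ^4 ≥ 1/2.
At δ = 1/8: δ+…+δ^4 = 0.1428 < 0.5000.
So cooperation is not sustainable.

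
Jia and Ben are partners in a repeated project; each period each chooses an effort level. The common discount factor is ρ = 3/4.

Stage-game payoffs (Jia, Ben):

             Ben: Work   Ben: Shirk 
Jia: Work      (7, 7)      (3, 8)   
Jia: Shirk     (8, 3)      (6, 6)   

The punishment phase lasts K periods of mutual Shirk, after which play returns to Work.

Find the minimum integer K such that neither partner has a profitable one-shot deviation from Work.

No profitable deviation requires (7−6)(ρ+…+ρ^K) ≥ 8−7, i.e. ρ+…+ρ^K ≥ 1 ≈ 1.0000.
With ρ = 3/4, the partial sums are K=1: 0.7500, K=2: 1.3125.
K = 2 is the first length at which the sum reaches 1.0000.

2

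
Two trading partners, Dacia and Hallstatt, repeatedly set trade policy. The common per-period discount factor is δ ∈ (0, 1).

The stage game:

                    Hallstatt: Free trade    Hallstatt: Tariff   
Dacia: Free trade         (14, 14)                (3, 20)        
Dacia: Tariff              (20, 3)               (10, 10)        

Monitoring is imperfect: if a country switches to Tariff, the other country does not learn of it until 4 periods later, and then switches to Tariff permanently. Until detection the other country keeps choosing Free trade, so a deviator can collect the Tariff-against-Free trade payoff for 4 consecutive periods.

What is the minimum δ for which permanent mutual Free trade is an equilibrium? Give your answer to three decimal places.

0.880

A deviator earns 20 for 4 periods, then 10 forever; cooperating earns 14 forever. Multiplying the IC by (1−δ):
14 ≥ 20(1−δ^4) + 10δ^4, so 10·δ^4 ≥ 6 and δ^4 ≥ 3/5.
δ ≥ (3/5)^(1/4) ≈ 0.880.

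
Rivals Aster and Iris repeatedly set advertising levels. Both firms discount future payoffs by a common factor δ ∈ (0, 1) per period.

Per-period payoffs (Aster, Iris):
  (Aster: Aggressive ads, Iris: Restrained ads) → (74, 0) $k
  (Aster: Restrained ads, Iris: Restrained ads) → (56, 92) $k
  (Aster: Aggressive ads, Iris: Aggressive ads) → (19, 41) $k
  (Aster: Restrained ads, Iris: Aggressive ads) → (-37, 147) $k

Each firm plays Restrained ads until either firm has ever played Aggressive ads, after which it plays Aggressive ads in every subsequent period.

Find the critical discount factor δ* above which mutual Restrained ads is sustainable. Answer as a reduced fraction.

55/106

For Aster: deviation gain 74−56 = 18, per-period punishment loss 56−19 = 37. IC gives δ ≥ 18/55.
For Iris: gain 55, loss 51 per period, so δ ≥ 55/106.
The tighter constraint is Iris's, so cooperation needs δ ≥ 55/106.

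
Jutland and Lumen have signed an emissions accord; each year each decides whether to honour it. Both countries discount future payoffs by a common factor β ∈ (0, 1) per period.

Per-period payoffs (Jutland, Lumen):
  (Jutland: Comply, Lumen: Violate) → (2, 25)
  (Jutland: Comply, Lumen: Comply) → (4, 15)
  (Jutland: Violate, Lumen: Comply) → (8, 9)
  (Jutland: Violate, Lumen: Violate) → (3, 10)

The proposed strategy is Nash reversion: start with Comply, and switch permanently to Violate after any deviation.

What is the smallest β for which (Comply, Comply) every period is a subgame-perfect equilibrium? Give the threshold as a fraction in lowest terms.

Jutland's threshold: (8−4)/(8−3) = 4/5.
Lumen's threshold: (25−15)/(25−10) = 2/3.
4/5 > 2/3, so Jutland binds and β* = 4/5.

4/5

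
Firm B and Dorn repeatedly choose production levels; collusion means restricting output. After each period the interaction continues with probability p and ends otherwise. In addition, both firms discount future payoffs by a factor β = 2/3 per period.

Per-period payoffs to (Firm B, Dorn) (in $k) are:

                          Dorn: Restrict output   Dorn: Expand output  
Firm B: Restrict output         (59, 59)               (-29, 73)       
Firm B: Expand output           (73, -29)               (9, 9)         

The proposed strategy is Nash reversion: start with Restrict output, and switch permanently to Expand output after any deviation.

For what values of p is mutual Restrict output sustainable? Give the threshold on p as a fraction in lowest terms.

With continuation probability p and discount β, the effective per-period discount factor is βp.
Grim-trigger IC: βp ≥ (73−59)/(73−9) = 7/32.
So p ≥ (7/32)/(2/3) = 21/64.

21/64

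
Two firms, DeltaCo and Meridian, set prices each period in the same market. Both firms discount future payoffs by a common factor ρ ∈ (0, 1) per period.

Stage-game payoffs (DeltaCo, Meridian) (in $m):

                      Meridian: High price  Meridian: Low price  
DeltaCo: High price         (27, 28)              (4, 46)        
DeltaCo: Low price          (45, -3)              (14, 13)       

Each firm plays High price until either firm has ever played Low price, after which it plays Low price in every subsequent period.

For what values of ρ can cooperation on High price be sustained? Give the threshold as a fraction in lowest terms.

18/31

For DeltaCo: deviation gain 45−27 = 18, per-period punishment loss 27−14 = 13. IC gives ρ ≥ 18/31.
For Meridian: gain 18, loss 15 per period, so ρ ≥ 18/33 = 6/11.
The tighter constraint is DeltaCo's, so cooperation needs ρ ≥ 18/31.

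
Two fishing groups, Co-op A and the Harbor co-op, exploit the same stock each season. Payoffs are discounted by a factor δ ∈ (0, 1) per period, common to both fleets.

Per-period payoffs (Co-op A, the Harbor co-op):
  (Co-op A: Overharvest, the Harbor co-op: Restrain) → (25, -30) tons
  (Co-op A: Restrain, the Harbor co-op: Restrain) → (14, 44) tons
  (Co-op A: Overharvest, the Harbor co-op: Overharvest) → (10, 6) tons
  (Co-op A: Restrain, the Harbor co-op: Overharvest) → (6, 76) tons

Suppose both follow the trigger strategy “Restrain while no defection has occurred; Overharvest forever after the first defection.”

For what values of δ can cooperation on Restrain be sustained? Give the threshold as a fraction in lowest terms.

Co-op A: cooperation gives 14 each period; deviation gives 25 once then 10 forever.
  14/(1−δ) ≥ 25 + 10δ/(1−δ) ⇒ δ ≥ 11/15.
the Harbor co-op: cooperation gives 44 each period; deviation gives 76 once then 6 forever.
  δ ≥ 32/70 = 16/35.
Both must hold, so the binding constraint is Co-op A's: δ ≥ 11/15.

11/15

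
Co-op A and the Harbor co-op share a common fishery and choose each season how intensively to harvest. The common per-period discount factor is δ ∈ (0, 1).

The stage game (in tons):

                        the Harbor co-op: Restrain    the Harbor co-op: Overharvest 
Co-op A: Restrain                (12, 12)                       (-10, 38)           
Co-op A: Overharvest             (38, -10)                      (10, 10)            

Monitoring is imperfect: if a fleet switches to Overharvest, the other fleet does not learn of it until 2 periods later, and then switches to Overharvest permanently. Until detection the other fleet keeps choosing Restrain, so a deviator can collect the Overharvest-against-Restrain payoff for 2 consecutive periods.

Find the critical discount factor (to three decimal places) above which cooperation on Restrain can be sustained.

0.964

The best deviation is to choose Overharvest for all 2 undetected periods, earning 38 each, then 10 forever once detected.
Deviation value: 38(1−δ^2)/(1−δ) + 10δ^2/(1−δ); cooperation value: 12/(1−δ).
IC: 12 ≥ 38(1−δ^2) + 10δ^2 = 38 − 28δ^2.
So δ^2 ≥ 26/28 = 13/14, giving δ ≥ (13/14)^(1/2) ≈ 0.964.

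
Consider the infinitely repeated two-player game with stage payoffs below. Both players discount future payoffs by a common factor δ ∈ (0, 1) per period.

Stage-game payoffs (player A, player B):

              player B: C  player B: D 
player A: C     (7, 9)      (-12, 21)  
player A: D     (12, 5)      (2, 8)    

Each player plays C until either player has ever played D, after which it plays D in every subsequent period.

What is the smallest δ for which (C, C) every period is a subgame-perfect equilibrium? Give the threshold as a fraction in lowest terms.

12/13

player A's threshold: (12−7)/(12−2) = 1/2.
player B's threshold: (21−9)/(21−8) = 12/13.
1/2 < 12/13, so player B binds and δ* = 12/13.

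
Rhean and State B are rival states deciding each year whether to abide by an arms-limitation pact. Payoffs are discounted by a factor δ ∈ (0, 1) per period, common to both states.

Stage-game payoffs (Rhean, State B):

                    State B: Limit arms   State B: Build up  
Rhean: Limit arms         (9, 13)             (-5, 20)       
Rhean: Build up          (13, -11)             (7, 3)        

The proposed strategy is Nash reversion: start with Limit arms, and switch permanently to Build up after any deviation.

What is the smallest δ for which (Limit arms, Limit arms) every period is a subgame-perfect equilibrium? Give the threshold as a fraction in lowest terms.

2/3

Rhean's threshold: (13−9)/(13−7) = 2/3.
State B's threshold: (20−13)/(20−3) = 7/17.
2/3 > 7/17, so Rhean binds and δ* = 2/3.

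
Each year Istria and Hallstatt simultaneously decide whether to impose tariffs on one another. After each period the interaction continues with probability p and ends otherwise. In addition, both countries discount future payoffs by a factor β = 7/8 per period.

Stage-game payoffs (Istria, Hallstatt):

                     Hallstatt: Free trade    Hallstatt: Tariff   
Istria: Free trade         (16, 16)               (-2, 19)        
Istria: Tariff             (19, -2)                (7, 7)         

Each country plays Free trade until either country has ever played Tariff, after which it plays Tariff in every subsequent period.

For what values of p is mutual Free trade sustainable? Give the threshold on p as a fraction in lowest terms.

2/7

With continuation probability p and discount β, the effective per-period discount factor is βp.
Grim-trigger IC: βp ≥ (19−16)/(19−7) = 1/4.
So p ≥ (1/4)/(7/8) = 2/7.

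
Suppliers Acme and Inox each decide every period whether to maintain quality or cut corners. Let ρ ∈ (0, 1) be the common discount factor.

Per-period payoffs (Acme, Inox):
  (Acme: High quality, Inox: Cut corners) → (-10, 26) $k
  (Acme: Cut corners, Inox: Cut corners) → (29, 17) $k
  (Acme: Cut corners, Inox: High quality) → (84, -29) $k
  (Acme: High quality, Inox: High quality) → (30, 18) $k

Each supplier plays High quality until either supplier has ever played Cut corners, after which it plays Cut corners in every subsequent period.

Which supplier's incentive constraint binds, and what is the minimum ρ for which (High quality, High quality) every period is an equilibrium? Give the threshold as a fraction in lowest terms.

Acme; ρ ≥ 54/55

Acme: cooperation gives 30 each period; deviation gives 84 once then 29 forever.
  30/(1−ρ) ≥ 84 + 29ρ/(1−ρ) ⇒ ρ ≥ 54/55.
Inox: cooperation gives 18 each period; deviation gives 26 once then 17 forever.
  ρ ≥ 8/9.
Both must hold, so the binding constraint is Acme's: ρ ≥ 54/55.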